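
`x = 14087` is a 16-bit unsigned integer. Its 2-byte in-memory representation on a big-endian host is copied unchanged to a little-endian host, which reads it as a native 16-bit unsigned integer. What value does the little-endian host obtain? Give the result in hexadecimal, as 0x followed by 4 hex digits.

14087 in 16-bit hexadecimal is 0x3707.
Stored big-endian, the bytes at ascending addresses are 37 07.
Read back as little-endian, the first byte is least significant, giving 0x0737.

0x0737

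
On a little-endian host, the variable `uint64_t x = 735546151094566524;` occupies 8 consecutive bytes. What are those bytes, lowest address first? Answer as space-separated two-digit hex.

7C BE E5 CB 53 2F 35 0A

735546151094566524 in hexadecimal, padded to 64 bits, is 0x0A352F53CBE5BE7C.
Split into bytes (most-significant first): 0A 35 2F 53 CB E5 BE 7C.
Little-endian stores the least-significant byte at the lowest address.
So at ascending addresses the bytes are 7C BE E5 CB 53 2F 35 0A.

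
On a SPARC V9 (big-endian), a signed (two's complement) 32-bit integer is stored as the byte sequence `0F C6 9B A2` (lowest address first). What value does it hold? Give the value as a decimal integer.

Big-endian stores the most-significant byte at the lowest address.
The bytes are already most-significant first: 0x0FC69BA2.
0x0FC69BA2 = 264674210.

264674210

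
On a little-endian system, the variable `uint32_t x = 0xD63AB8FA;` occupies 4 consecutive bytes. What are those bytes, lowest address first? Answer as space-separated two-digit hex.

FA B8 3A D6

Split into bytes (most-significant first): D6 3A B8 FA.
Little-endian: lowest address holds the least-significant byte.
So at ascending addresses the bytes are FA B8 3A D6.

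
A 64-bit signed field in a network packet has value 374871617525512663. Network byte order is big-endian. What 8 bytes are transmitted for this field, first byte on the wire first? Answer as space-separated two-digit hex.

374871617525512663 in hexadecimal, padded to 64 bits, is 0x0533CFBFFEFBF9D7.
Split into bytes (most-significant first): 05 33 CF BF FE FB F9 D7.
Big-endian: lowest address holds the most-significant byte.
So the memory order matches the most-significant-first order: 05 33 CF BF FE FB F9 D7.

05 33 CF BF FE FB F9 D7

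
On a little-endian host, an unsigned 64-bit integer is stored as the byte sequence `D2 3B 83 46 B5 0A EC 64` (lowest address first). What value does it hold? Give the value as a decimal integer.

7272199271984872402

Little-endian stores the least-significant byte at the lowest address.
Reassemble most-significant byte first: 64 EC 0A B5 46 83 3B D2 → 0x64EC0AB546833BD2.
0x64EC0AB546833BD2 = 7272199271984872402.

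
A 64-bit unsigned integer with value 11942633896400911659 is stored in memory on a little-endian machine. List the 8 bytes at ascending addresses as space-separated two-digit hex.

11942633896400911659 in hexadecimal, padded to 64 bits, is 0xA5BCC2410583FD2B.
Split into bytes (most-significant first): A5 BC C2 41 05 83 FD 2B.
Little-endian: lowest address holds the least-significant byte.
So at ascending addresses the bytes are 2B FD 83 05 41 C2 BC A5.

2B FD 83 05 41 C2 BC A5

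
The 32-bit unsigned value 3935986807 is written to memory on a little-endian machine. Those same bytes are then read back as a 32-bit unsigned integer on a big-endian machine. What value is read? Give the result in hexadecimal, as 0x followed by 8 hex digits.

3935986807 in 32-bit hexadecimal is 0xEA9A6477.
Stored little-endian, the bytes at ascending addresses are 77 64 9A EA.
Read back as big-endian, the last byte is least significant, giving 0x77649AEA.

0x77649AEA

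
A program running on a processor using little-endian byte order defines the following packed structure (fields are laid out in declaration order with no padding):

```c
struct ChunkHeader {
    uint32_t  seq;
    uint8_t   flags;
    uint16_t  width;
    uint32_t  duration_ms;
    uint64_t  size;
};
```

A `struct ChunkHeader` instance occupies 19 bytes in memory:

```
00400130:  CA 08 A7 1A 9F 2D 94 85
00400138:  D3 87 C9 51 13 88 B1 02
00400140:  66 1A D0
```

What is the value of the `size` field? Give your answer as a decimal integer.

14995410071037940561

`size` follows `seq` (4 B), `flags` (1 B), `width` (2 B), `duration_ms` (4 B), so it starts at offset 4 + 1 + 2 + 4 = 11 and occupies 8 bytes.
Bytes at offsets 11..18: 51 13 88 B1 02 66 1A D0.
Little-endian stores the least-significant byte at the lowest address.
Reassemble most-significant byte first: D0 1A 66 02 B1 88 13 51 → 0xD01A6602B1881351.
0xD01A6602B1881351 = 14995410071037940561.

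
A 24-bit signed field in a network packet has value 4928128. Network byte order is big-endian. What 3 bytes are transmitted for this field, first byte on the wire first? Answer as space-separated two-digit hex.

4928128 in hexadecimal, padded to 24 bits, is 0x4B3280.
Split into bytes (most-significant first): 4B 32 80.
In big-endian order the high byte comes first in memory.
So the memory order matches the most-significant-first order: 4B 32 80.

4B 32 80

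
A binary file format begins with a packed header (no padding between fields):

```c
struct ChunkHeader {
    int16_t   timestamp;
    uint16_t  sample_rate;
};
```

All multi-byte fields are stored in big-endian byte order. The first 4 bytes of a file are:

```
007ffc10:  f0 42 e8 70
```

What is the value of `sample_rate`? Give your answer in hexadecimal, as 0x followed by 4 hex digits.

0xE870

`sample_rate` follows `timestamp` (2 bytes), so it starts at byte offset 2 and occupies 2 bytes.
Bytes at offsets 2..3: E8 70.
Big-endian stores the most-significant byte at the lowest address.
The bytes are already most-significant first: 0xE870.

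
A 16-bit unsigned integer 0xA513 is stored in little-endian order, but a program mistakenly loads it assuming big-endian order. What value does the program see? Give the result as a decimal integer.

5029

Stored little-endian, the bytes at ascending addresses are 13 A5.
Read back as big-endian, the last byte is least significant, giving 0x13A5.
0x13A5 = 5029.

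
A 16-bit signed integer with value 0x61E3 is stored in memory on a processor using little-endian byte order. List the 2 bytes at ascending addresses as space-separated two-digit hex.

Split into bytes (most-significant first): 61 E3.
Little-endian stores the least-significant byte at the lowest address.
So at ascending addresses the bytes are E3 61.

E3 61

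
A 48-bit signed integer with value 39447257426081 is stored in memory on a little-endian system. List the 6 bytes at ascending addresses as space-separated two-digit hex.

A1 28 C4 87 E0 23

39447257426081 in hexadecimal, padded to 48 bits, is 0x23E087C428A1.
Split into bytes (most-significant first): 23 E0 87 C4 28 A1.
In little-endian order the low byte comes first in memory.
So at ascending addresses the bytes are A1 28 C4 87 E0 23.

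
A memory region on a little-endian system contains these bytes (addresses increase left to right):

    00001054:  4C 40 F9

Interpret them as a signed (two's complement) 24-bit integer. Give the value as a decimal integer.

-442292

Little-endian stores the least-significant byte at the lowest address.
Reassemble most-significant byte first: F9 40 4C → 0xF9404C.
Top bit is set, so as a signed 24-bit value this is 0xF9404C − 2^24 = -442292.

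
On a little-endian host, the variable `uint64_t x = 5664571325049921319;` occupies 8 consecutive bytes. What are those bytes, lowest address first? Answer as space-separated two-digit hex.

27 DF 76 A2 9B 99 9C 4E

5664571325049921319 in hexadecimal, padded to 64 bits, is 0x4E9C999BA276DF27.
Split into bytes (most-significant first): 4E 9C 99 9B A2 76 DF 27.
Little-endian: lowest address holds the least-significant byte.
So at ascending addresses the bytes are 27 DF 76 A2 9B 99 9C 4E.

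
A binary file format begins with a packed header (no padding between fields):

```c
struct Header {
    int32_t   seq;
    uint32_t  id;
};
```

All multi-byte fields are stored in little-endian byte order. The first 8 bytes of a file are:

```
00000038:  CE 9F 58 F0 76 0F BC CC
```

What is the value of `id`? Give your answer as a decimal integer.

`id` follows `seq` (4 bytes), so it starts at byte offset 4 and occupies 4 bytes.
Bytes at offsets 4..7: 76 0F BC CC.
Little-endian stores the least-significant byte at the lowest address.
Reassemble most-significant byte first: CC BC 0F 76 → 0xCCBC0F76.
0xCCBC0F76 = 3434876790.

3434876790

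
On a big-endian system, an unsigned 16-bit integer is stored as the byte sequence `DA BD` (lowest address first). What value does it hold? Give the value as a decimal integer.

In big-endian order the high byte comes first in memory.
The bytes are already most-significant first: 0xDABD.
0xDABD = 55997.

55997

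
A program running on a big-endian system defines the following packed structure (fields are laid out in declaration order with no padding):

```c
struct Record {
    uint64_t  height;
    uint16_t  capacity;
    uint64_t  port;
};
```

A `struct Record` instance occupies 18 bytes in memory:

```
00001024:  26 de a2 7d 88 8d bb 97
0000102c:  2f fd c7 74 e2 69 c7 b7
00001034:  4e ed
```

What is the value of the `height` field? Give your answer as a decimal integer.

2800854678316628887

`height` is the first field, at byte offset 0, occupying 8 bytes.
Bytes at offsets 0..7: 26 DE A2 7D 88 8D BB 97.
Big-endian stores the most-significant byte at the lowest address.
The bytes are already most-significant first: 0x26DEA27D888DBB97.
0x26DEA27D888DBB97 = 2800854678316628887.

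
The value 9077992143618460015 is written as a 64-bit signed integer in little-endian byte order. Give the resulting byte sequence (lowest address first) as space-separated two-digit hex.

6F 49 2A E2 C1 81 FB 7D

9077992143618460015 in hexadecimal, padded to 64 bits, is 0x7DFB81C1E22A496F.
Split into bytes (most-significant first): 7D FB 81 C1 E2 2A 49 6F.
Little-endian stores the least-significant byte at the lowest address.
So at ascending addresses the bytes are 6F 49 2A E2 C1 81 FB 7D.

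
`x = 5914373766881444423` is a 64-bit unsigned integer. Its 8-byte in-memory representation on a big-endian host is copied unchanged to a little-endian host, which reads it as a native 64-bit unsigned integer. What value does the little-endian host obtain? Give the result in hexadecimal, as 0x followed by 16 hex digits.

0x4782DBF39A131452

5914373766881444423 in 64-bit hexadecimal is 0x5214139AF3DB8247.
Stored big-endian, the bytes at ascending addresses are 52 14 13 9A F3 DB 82 47.
Read back as little-endian, the first byte is least significant, giving 0x4782DBF39A131452.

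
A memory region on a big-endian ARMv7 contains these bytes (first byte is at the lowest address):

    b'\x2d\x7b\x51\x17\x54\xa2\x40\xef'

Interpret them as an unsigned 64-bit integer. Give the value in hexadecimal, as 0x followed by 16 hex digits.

0x2D7B511754A240EF

Big-endian stores the most-significant byte at the lowest address.
The bytes are already most-significant first: 0x2D7B511754A240EF.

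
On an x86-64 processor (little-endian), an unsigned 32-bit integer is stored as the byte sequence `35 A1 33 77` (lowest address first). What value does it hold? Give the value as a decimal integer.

In little-endian order the low byte comes first in memory.
Reassemble most-significant byte first: 77 33 A1 35 → 0x7733A135.
0x7733A135 = 1999872309.

1999872309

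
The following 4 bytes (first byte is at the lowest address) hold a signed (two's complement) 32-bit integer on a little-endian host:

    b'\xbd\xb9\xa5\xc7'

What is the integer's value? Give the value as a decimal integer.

-945440323

Little-endian: lowest address holds the least-significant byte.
Reassemble most-significant byte first: C7 A5 B9 BD → 0xC7A5B9BD.
Top bit is set, so as a signed 32-bit value this is 0xC7A5B9BD − 2^32 = -945440323.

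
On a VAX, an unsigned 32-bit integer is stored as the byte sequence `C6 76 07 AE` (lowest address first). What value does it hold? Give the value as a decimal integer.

2919724742

Little-endian: lowest address holds the least-significant byte.
Reassemble most-significant byte first: AE 07 76 C6 → 0xAE0776C6.
0xAE0776C6 = 2919724742.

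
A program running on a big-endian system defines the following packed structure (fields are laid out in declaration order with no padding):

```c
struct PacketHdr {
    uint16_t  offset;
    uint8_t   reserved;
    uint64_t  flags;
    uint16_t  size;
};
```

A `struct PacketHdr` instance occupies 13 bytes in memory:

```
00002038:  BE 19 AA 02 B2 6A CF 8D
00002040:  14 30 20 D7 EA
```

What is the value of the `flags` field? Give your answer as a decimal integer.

`flags` follows `offset` (2 B), `reserved` (1 B), so it starts at offset 2 + 1 = 3 and occupies 8 bytes.
Bytes at offsets 3..10: 02 B2 6A CF 8D 14 30 20.
Big-endian: lowest address holds the most-significant byte.
The bytes are already most-significant first: 0x02B26ACF8D143020.
0x02B26ACF8D143020 = 194335173588037664.

194335173588037664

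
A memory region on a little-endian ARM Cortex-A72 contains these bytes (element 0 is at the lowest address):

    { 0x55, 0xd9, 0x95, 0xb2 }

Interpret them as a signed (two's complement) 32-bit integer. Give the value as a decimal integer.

-1298802347

Little-endian stores the least-significant byte at the lowest address.
Reassemble most-significant byte first: B2 95 D9 55 → 0xB295D955.
Top bit is set, so as a signed 32-bit value this is 0xB295D955 − 2^32 = -1298802347.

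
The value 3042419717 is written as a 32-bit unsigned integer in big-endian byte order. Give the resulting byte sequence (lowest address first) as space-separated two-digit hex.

3042419717 in hexadecimal, padded to 32 bits, is 0xB557A405.
Split into bytes (most-significant first): B5 57 A4 05.
Big-endian stores the most-significant byte at the lowest address.
So the memory order matches the most-significant-first order: B5 57 A4 05.

B5 57 A4 05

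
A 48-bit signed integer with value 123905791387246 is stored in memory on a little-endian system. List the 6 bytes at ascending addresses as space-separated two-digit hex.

6E 66 AE 10 B1 70

123905791387246 in hexadecimal, padded to 48 bits, is 0x70B110AE666E.
Split into bytes (most-significant first): 70 B1 10 AE 66 6E.
Little-endian: lowest address holds the least-significant byte.
So at ascending addresses the bytes are 6E 66 AE 10 B1 70.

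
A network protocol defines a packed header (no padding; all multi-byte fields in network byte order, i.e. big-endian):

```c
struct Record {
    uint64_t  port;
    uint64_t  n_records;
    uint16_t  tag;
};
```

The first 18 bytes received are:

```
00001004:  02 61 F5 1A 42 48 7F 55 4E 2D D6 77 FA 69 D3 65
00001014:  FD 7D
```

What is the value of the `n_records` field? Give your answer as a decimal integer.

`n_records` follows `port` (8 bytes), so it starts at byte offset 8 and occupies 8 bytes.
Bytes at offsets 8..15: 4E 2D D6 77 FA 69 D3 65.
Big-endian stores the most-significant byte at the lowest address.
The bytes are already most-significant first: 0x4E2DD677FA69D365.
0x4E2DD677FA69D365 = 5633394519701050213.

5633394519701050213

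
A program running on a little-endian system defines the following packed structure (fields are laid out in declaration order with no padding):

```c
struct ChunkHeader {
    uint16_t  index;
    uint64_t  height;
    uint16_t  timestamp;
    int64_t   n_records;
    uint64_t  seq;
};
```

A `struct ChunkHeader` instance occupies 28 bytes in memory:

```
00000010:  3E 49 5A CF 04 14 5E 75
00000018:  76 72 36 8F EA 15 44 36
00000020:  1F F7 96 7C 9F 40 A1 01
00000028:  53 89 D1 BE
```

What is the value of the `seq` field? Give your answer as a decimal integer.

`seq` follows `index` (2 B), `height` (8 B), `timestamp` (2 B), `n_records` (8 B), so it starts at offset 2 + 8 + 2 + 8 = 20 and occupies 8 bytes.
Bytes at offsets 20..27: 9F 40 A1 01 53 89 D1 BE.
In little-endian order the low byte comes first in memory.
Reassemble most-significant byte first: BE D1 89 53 01 A1 40 9F → 0xBED1895301A1409F.
0xBED1895301A1409F = 13749922126941470879.

13749922126941470879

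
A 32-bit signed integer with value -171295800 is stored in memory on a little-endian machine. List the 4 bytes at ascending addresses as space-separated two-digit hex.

C8 3B CA F5

Two's complement of -171295800 in 32 bits: 171295800 = 0x0A35C438; invert → 0xF5CA3BC7; add 1 → 0xF5CA3BC8.
Split into bytes (most-significant first): F5 CA 3B C8.
Little-endian stores the least-significant byte at the lowest address.
So at ascending addresses the bytes are C8 3B CA F5.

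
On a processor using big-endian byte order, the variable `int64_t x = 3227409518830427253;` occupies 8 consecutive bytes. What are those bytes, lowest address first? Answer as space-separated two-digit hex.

3227409518830427253 in hexadecimal, padded to 64 bits, is 0x2CCA0FDB9A9A1C75.
Split into bytes (most-significant first): 2C CA 0F DB 9A 9A 1C 75.
In big-endian order the high byte comes first in memory.
So the memory order matches the most-significant-first order: 2C CA 0F DB 9A 9A 1C 75.

2C CA 0F DB 9A 9A 1C 75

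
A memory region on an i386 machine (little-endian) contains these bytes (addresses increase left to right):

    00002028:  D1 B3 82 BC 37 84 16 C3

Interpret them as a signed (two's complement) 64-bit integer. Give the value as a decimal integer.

-4389175411905219631

Little-endian stores the least-significant byte at the lowest address.
Reassemble most-significant byte first: C3 16 84 37 BC 82 B3 D1 → 0xC3168437BC82B3D1.
Top bit is set, so as a signed 64-bit value this is 0xC3168437BC82B3D1 − 2^64 = -4389175411905219631.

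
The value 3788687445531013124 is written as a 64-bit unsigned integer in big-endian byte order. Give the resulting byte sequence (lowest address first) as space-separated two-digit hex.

34 94 1F 28 8B DB B0 04

3788687445531013124 in hexadecimal, padded to 64 bits, is 0x34941F288BDBB004.
Split into bytes (most-significant first): 34 94 1F 28 8B DB B0 04.
Big-endian: lowest address holds the most-significant byte.
So the memory order matches the most-significant-first order: 34 94 1F 28 8B DB B0 04.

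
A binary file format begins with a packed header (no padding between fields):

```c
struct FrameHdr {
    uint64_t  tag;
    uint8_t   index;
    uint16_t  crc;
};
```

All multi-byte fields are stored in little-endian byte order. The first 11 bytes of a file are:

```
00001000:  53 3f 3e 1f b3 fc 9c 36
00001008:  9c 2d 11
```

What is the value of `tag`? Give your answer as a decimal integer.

`tag` is the first field, at byte offset 0, occupying 8 bytes.
Bytes at offsets 0..7: 53 3F 3E 1F B3 FC 9C 36.
Little-endian stores the least-significant byte at the lowest address.
Reassemble most-significant byte first: 36 9C FC B3 1F 3E 3F 53 → 0x369CFCB31F3E3F53.
0x369CFCB31F3E3F53 = 3935298020668489555.

3935298020668489555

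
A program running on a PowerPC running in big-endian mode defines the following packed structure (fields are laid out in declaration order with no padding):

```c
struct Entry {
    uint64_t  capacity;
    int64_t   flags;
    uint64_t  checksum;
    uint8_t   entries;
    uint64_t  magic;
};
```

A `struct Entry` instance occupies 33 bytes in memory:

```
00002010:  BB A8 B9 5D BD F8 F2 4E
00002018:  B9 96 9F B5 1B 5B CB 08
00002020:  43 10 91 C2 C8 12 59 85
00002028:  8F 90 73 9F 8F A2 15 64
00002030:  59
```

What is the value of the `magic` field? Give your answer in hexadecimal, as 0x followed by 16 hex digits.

`magic` follows `capacity` (8 B), `flags` (8 B), `checksum` (8 B), `entries` (1 B), so it starts at offset 8 + 8 + 8 + 1 = 25 and occupies 8 bytes.
Bytes at offsets 25..32: 90 73 9F 8F A2 15 64 59.
In big-endian order the high byte comes first in memory.
The bytes are already most-significant first: 0x90739F8FA2156459.

0x90739F8FA2156459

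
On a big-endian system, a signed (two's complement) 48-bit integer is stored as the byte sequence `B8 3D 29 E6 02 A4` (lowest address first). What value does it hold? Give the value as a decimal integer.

In big-endian order the high byte comes first in memory.
The bytes are already most-significant first: 0xB83D29E602A4.
Top bit is set, so as a signed 48-bit value this is 0xB83D29E602A4 − 2^48 = -78902141255004.

-78902141255004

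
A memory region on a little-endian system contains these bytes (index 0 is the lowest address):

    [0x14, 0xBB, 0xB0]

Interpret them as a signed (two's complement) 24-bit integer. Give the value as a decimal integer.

In little-endian order the low byte comes first in memory.
Reassemble most-significant byte first: B0 BB 14 → 0xB0BB14.
Top bit is set, so as a signed 24-bit value this is 0xB0BB14 − 2^24 = -5194988.

-5194988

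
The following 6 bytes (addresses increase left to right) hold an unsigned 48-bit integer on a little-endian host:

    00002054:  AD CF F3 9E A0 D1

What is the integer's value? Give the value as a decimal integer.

230487791751085

In little-endian order the low byte comes first in memory.
Reassemble most-significant byte first: D1 A0 9E F3 CF AD → 0xD1A09EF3CFAD.
0xD1A09EF3CFAD = 230487791751085.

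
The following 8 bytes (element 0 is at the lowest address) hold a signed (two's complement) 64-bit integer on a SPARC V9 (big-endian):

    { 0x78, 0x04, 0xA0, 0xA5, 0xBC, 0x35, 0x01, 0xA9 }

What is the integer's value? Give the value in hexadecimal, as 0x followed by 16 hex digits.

Big-endian: lowest address holds the most-significant byte.
The bytes are already most-significant first: 0x7804A0A5BC3501A9.

0x7804A0A5BC3501A9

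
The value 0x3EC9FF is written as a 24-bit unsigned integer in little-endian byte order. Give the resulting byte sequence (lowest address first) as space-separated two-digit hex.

Split into bytes (most-significant first): 3E C9 FF.
Little-endian: lowest address holds the least-significant byte.
So at ascending addresses the bytes are FF C9 3E.

FF C9 3E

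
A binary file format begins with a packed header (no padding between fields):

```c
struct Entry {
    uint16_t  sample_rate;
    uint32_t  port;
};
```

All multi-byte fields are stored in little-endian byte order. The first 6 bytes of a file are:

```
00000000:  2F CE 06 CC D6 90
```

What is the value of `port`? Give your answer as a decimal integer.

`port` follows `sample_rate` (2 bytes), so it starts at byte offset 2 and occupies 4 bytes.
Bytes at offsets 2..5: 06 CC D6 90.
In little-endian order the low byte comes first in memory.
Reassemble most-significant byte first: 90 D6 CC 06 → 0x90D6CC06.
0x90D6CC06 = 2429996038.

2429996038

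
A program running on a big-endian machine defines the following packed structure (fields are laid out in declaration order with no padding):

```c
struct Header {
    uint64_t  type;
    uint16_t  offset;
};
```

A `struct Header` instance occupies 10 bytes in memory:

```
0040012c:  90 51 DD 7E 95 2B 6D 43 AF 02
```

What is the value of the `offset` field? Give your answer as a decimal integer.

`offset` follows `type` (8 bytes), so it starts at byte offset 8 and occupies 2 bytes.
Bytes at offsets 8..9: AF 02.
In big-endian order the high byte comes first in memory.
The bytes are already most-significant first: 0xAF02.
0xAF02 = 44802.

44802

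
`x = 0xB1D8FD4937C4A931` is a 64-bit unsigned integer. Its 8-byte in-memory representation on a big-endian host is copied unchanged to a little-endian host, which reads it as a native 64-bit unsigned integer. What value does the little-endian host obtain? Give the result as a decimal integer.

Stored big-endian, the bytes at ascending addresses are B1 D8 FD 49 37 C4 A9 31.
Read back as little-endian, the first byte is least significant, giving 0x31A9C43749FDD8B1.
0x31A9C43749FDD8B1 = 3578607120666187953.

3578607120666187953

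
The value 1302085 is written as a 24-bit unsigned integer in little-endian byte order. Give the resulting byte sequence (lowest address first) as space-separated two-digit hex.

45 DE 13

1302085 in hexadecimal, padded to 24 bits, is 0x13DE45.
Split into bytes (most-significant first): 13 DE 45.
Little-endian: lowest address holds the least-significant byte.
So at ascending addresses the bytes are 45 DE 13.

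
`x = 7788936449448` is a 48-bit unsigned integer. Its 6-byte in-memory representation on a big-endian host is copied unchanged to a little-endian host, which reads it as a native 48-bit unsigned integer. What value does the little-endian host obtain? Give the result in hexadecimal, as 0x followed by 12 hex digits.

7788936449448 in 48-bit hexadecimal is 0x071580CA4DA8.
Stored big-endian, the bytes at ascending addresses are 07 15 80 CA 4D A8.
Read back as little-endian, the first byte is least significant, giving 0xA84DCA801507.

0xA84DCA801507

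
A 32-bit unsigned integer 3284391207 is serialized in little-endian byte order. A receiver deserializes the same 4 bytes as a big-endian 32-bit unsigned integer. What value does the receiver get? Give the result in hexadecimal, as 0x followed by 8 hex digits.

0x27D5C3C3

3284391207 in 32-bit hexadecimal is 0xC3C3D527.
Stored little-endian, the bytes at ascending addresses are 27 D5 C3 C3.
Read back as big-endian, the last byte is least significant, giving 0x27D5C3C3.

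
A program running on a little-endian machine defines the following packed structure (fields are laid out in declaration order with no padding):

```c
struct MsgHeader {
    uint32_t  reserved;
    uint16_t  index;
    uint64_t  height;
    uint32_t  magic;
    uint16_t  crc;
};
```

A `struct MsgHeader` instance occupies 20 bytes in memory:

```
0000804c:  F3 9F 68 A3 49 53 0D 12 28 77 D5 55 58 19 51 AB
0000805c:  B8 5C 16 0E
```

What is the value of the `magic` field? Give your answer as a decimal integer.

`magic` follows `reserved` (4 B), `index` (2 B), `height` (8 B), so it starts at offset 4 + 2 + 8 = 14 and occupies 4 bytes.
Bytes at offsets 14..17: 51 AB B8 5C.
Little-endian stores the least-significant byte at the lowest address.
Reassemble most-significant byte first: 5C B8 AB 51 → 0x5CB8AB51.
0x5CB8AB51 = 1555606353.

1555606353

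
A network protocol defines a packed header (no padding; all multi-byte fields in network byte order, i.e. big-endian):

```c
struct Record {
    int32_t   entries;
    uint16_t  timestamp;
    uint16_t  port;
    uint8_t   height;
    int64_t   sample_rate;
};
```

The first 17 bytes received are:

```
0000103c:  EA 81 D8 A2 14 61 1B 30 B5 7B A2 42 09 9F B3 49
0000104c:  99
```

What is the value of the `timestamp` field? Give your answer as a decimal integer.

5217

`timestamp` follows `entries` (4 bytes), so it starts at byte offset 4 and occupies 2 bytes.
Bytes at offsets 4..5: 14 61.
Big-endian stores the most-significant byte at the lowest address.
The bytes are already most-significant first: 0x1461.
0x1461 = 5217.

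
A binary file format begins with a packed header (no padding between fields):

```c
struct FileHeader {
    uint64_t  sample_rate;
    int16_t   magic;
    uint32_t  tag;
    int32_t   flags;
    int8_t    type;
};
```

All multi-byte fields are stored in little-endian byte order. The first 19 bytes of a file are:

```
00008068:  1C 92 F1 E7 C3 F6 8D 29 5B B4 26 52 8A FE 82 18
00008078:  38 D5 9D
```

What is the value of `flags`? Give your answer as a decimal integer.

-717743998

`flags` follows `sample_rate` (8 B), `magic` (2 B), `tag` (4 B), so it starts at offset 8 + 2 + 4 = 14 and occupies 4 bytes.
Bytes at offsets 14..17: 82 18 38 D5.
In little-endian order the low byte comes first in memory.
Reassemble most-significant byte first: D5 38 18 82 → 0xD5381882.
Top bit is set, so as a signed 32-bit value this is 0xD5381882 − 2^32 = -717743998.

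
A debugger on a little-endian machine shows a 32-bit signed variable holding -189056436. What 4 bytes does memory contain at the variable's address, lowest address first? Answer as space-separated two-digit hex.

Two's complement of -189056436 in 32 bits: 189056436 = 0x0B44C5B4; invert → 0xF4BB3A4B; add 1 → 0xF4BB3A4C.
Split into bytes (most-significant first): F4 BB 3A 4C.
In little-endian order the low byte comes first in memory.
So at ascending addresses the bytes are 4C 3A BB F4.

4C 3A BB F4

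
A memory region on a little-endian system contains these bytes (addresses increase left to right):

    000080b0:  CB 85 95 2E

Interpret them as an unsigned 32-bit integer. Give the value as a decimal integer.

781551051

Little-endian: lowest address holds the least-significant byte.
Reassemble most-significant byte first: 2E 95 85 CB → 0x2E9585CB.
0x2E9585CB = 781551051.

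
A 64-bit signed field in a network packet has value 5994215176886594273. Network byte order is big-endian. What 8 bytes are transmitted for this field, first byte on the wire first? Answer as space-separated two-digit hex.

53 2F BA F1 D5 94 AA E1

5994215176886594273 in hexadecimal, padded to 64 bits, is 0x532FBAF1D594AAE1.
Split into bytes (most-significant first): 53 2F BA F1 D5 94 AA E1.
In big-endian order the high byte comes first in memory.
So the memory order matches the most-significant-first order: 53 2F BA F1 D5 94 AA E1.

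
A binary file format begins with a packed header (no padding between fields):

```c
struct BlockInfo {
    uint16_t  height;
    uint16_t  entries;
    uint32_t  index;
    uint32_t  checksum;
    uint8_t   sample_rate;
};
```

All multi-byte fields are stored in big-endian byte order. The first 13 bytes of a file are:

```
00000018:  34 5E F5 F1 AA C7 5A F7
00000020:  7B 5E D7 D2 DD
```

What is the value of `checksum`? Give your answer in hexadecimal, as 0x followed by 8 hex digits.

`checksum` follows `height` (2 B), `entries` (2 B), `index` (4 B), so it starts at offset 2 + 2 + 4 = 8 and occupies 4 bytes.
Bytes at offsets 8..11: 7B 5E D7 D2.
Big-endian stores the most-significant byte at the lowest address.
The bytes are already most-significant first: 0x7B5ED7D2.

0x7B5ED7D2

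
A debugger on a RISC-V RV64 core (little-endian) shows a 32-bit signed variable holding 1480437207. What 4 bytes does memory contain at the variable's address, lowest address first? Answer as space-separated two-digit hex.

1480437207 in hexadecimal, padded to 32 bits, is 0x583DADD7.
Split into bytes (most-significant first): 58 3D AD D7.
In little-endian order the low byte comes first in memory.
So at ascending addresses the bytes are D7 AD 3D 58.

D7 AD 3D 58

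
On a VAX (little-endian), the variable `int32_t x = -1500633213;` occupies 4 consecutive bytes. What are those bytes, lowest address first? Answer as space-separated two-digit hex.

Two's complement of -1500633213 in 32 bits: 1500633213 = 0x5971D87D; invert → 0xA68E2782; add 1 → 0xA68E2783.
Split into bytes (most-significant first): A6 8E 27 83.
In little-endian order the low byte comes first in memory.
So at ascending addresses the bytes are 83 27 8E A6.

83 27 8E A6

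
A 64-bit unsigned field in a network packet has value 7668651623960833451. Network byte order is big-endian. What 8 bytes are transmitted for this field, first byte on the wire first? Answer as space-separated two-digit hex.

6A 6C 86 05 90 68 6D AB

7668651623960833451 in hexadecimal, padded to 64 bits, is 0x6A6C860590686DAB.
Split into bytes (most-significant first): 6A 6C 86 05 90 68 6D AB.
In big-endian order the high byte comes first in memory.
So the memory order matches the most-significant-first order: 6A 6C 86 05 90 68 6D AB.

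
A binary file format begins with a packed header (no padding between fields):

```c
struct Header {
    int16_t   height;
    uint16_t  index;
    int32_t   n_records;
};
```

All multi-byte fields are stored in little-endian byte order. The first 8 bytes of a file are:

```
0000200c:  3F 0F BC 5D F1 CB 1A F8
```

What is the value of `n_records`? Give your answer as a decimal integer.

`n_records` follows `height` (2 B), `index` (2 B), so it starts at offset 2 + 2 = 4 and occupies 4 bytes.
Bytes at offsets 4..7: F1 CB 1A F8.
Little-endian: lowest address holds the least-significant byte.
Reassemble most-significant byte first: F8 1A CB F1 → 0xF81ACBF1.
Top bit is set, so as a signed 32-bit value this is 0xF81ACBF1 − 2^32 = -132461583.

-132461583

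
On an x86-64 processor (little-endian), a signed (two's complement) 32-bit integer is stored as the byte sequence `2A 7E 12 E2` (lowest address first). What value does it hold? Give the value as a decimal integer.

Little-endian stores the least-significant byte at the lowest address.
Reassemble most-significant byte first: E2 12 7E 2A → 0xE2127E2A.
Top bit is set, so as a signed 32-bit value this is 0xE2127E2A − 2^32 = -502104534.

-502104534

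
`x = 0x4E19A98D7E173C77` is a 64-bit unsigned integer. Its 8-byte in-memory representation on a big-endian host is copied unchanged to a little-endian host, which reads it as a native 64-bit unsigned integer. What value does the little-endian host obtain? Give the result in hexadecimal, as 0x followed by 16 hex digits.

Stored big-endian, the bytes at ascending addresses are 4E 19 A9 8D 7E 17 3C 77.
Read back as little-endian, the first byte is least significant, giving 0x773C177E8DA9194E.

0x773C177E8DA9194E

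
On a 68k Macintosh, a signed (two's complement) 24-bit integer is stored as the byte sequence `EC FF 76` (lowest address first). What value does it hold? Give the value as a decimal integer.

-1245322

Big-endian: lowest address holds the most-significant byte.
The bytes are already most-significant first: 0xECFF76.
Top bit is set, so as a signed 24-bit value this is 0xECFF76 − 2^24 = -1245322.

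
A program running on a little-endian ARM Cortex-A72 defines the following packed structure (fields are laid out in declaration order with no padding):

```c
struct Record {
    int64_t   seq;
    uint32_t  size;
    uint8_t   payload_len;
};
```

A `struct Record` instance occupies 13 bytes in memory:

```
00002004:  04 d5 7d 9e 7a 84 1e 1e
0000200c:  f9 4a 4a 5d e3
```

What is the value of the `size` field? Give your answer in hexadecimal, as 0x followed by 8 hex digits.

`size` follows `seq` (8 bytes), so it starts at byte offset 8 and occupies 4 bytes.
Bytes at offsets 8..11: F9 4A 4A 5D.
Little-endian stores the least-significant byte at the lowest address.
Reassemble most-significant byte first: 5D 4A 4A F9 → 0x5D4A4AF9.

0x5D4A4AF9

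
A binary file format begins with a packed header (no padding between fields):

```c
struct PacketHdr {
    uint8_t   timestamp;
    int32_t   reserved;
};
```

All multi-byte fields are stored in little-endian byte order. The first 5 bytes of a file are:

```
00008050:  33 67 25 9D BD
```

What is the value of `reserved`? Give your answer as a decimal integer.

-1113774745

`reserved` follows `timestamp` (1 byte), so it starts at byte offset 1 and occupies 4 bytes.
Bytes at offsets 1..4: 67 25 9D BD.
Little-endian stores the least-significant byte at the lowest address.
Reassemble most-significant byte first: BD 9D 25 67 → 0xBD9D2567.
Top bit is set, so as a signed 32-bit value this is 0xBD9D2567 − 2^32 = -1113774745.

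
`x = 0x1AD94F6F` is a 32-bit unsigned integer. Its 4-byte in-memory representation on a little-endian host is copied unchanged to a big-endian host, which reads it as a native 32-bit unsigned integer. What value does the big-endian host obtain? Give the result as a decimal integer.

1867503898

Stored little-endian, the bytes at ascending addresses are 6F 4F D9 1A.
Read back as big-endian, the last byte is least significant, giving 0x6F4FD91A.
0x6F4FD91A = 1867503898.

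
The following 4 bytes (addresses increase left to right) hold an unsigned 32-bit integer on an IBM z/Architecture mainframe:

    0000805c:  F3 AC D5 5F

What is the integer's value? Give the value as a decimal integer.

4088190303

Big-endian: lowest address holds the most-significant byte.
The bytes are already most-significant first: 0xF3ACD55F.
0xF3ACD55F = 4088190303.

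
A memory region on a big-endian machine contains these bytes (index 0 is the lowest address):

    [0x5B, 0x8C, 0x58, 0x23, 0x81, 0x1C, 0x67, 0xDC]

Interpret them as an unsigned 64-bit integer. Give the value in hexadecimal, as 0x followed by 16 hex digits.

In big-endian order the high byte comes first in memory.
The bytes are already most-significant first: 0x5B8C5823811C67DC.

0x5B8C5823811C67DC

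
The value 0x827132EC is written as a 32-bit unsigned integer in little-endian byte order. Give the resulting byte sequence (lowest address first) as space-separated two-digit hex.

Split into bytes (most-significant first): 82 71 32 EC.
In little-endian order the low byte comes first in memory.
So at ascending addresses the bytes are EC 32 71 82.

EC 32 71 82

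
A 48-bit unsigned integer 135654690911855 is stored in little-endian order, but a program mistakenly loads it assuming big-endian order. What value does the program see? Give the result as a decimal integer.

123105197514875

135654690911855 in 48-bit hexadecimal is 0x7B6091A9F66F.
Stored little-endian, the bytes at ascending addresses are 6F F6 A9 91 60 7B.
Read back as big-endian, the last byte is least significant, giving 0x6FF6A991607B.
0x6FF6A991607B = 123105197514875.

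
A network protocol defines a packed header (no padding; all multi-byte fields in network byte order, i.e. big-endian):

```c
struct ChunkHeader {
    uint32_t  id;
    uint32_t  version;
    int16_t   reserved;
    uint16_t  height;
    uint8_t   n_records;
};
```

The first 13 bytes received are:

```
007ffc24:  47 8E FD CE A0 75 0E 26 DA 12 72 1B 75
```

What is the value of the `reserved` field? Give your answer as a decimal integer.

`reserved` follows `id` (4 B), `version` (4 B), so it starts at offset 4 + 4 = 8 and occupies 2 bytes.
Bytes at offsets 8..9: DA 12.
In big-endian order the high byte comes first in memory.
The bytes are already most-significant first: 0xDA12.
Top bit is set, so as a signed 16-bit value this is 0xDA12 − 2^16 = -9710.

-9710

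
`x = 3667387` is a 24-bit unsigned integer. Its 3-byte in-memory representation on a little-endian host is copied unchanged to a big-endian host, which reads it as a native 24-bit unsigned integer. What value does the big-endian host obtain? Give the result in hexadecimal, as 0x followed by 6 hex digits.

0xBBF537

3667387 in 24-bit hexadecimal is 0x37F5BB.
Stored little-endian, the bytes at ascending addresses are BB F5 37.
Read back as big-endian, the last byte is least significant, giving 0xBBF537.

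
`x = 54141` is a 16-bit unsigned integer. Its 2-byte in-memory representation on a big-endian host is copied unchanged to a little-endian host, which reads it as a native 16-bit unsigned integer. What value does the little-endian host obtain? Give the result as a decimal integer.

32211

54141 in 16-bit hexadecimal is 0xD37D.
Stored big-endian, the bytes at ascending addresses are D3 7D.
Read back as little-endian, the first byte is least significant, giving 0x7DD3.
0x7DD3 = 32211.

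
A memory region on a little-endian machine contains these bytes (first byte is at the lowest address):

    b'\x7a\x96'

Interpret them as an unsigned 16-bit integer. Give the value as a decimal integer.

Little-endian stores the least-significant byte at the lowest address.
Reassemble most-significant byte first: 96 7A → 0x967A.
0x967A = 38522.

38522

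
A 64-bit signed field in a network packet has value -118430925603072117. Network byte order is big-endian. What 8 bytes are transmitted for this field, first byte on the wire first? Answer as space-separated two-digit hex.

Two's complement of -118430925603072117 in 64 bits: 118430925603072117 = 0x01A4C04CA2FDE875; invert → 0xFE5B3FB35D02178A; add 1 → 0xFE5B3FB35D02178B.
Split into bytes (most-significant first): FE 5B 3F B3 5D 02 17 8B.
Big-endian stores the most-significant byte at the lowest address.
So the memory order matches the most-significant-first order: FE 5B 3F B3 5D 02 17 8B.

FE 5B 3F B3 5D 02 17 8B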